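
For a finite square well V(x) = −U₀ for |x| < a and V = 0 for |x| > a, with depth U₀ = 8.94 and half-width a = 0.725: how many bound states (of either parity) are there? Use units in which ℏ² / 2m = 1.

N = 2

The dimensionless depth is z₀ = a√(2mU₀)/ℏ = 0.725 × √(8.940) = 2.168.
The even/odd transcendental equations gain one root per π/2 in z₀, giving N = 1 + ⌊2z₀/π⌋ = 1 + ⌊1.380⌋ = 2.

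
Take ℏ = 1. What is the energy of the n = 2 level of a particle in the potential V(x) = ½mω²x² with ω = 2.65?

The oscillator eigenvalues are E_n = ℏω(n + ½), so E_2 = 2.65 × 2.5 = 6.625.

E = 6.63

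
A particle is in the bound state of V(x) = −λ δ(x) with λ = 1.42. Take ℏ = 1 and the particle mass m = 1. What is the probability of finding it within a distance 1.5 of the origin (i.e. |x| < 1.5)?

P = 0.986

The normalised bound state is ψ = √κ e^{−κ|x|} with κ = mλ/ℏ² = 1.420.
P(|x| < d) = ∫_{−d}^{d} κ e^{−2κ|x|} dx = 1 − e^{−2κd} = 1 − e^{−4.260} = 0.9859.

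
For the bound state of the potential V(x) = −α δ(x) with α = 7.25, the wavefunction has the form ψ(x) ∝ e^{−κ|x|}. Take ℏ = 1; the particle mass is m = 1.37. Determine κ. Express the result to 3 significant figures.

Integrate −(ℏ²/2m)ψ'' − αδ(x)ψ = Eψ from −ε to +ε: the ψ'' term gives ψ'(0⁺) − ψ'(0⁻) and the δ term gives −(2mα/ℏ²)ψ(0).
With ψ ∝ e^{−κ|x|} this yields −2κ = −2mα/ℏ², so κ = mα/ℏ² = 9.933.

κ = 9.93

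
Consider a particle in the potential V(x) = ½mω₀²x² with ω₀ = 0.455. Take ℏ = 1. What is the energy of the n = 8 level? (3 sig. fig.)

E = 3.87

The oscillator eigenvalues are E_n = ℏω₀(n + ½), so E_8 = 0.455 × 8.5 = 3.868.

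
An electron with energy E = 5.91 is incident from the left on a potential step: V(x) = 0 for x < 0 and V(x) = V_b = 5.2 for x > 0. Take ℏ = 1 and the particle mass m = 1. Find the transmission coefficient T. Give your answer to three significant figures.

The wavenumbers are k₁ = √(2mE)/ℏ = 3.438 on the left and k₂ = √(2m(E − V_b))/ℏ = 1.192 on the right.
Matching ψ and ψ′ at x = 0 gives r = (k₁ − k₂)/(k₁ + k₂), so R = r² = 0.2354 and T = 1 − R = 0.7646.

T = 0.765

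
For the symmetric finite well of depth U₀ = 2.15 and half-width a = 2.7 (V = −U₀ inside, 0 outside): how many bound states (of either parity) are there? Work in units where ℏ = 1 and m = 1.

N = 4

The dimensionless depth is z₀ = a√(2mU₀)/ℏ = 2.7 × √(4.300) = 5.599.
A new bound state (alternating even/odd) appears each time z₀ passes a multiple of π/2, so N = ⌊2z₀/π⌋ + 1 = ⌊3.564⌋ + 1 = 4.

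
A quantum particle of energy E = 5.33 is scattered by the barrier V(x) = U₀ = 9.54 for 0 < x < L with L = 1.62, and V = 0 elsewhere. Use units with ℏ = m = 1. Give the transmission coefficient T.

E < U₀: inside the barrier ψ ∝ e^{±κx} with κ = √(2m(U₀ − E))/ℏ = 2.902.
κL = 4.701, sinh(κL) = 55.01.
Matching ψ, ψ′ at both faces gives T = [1 + U₀² sinh²(κL) / (4E(U₀ − E))]⁻¹ = 1/3070 = 0.000326.

T = 0.000326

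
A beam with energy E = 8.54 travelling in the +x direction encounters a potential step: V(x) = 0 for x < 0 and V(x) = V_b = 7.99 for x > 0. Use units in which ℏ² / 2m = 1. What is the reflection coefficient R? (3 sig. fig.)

R = 0.354

The wavenumbers are k₁ = √(2mE)/ℏ = 2.922 on the left and k₂ = √(2m(E − V_b))/ℏ = 0.7416 on the right.
Matching ψ and ψ′ at x = 0 gives r = (k₁ − k₂)/(k₁ + k₂), so R = r² = 0.3542 and T = 1 − R = 0.6458.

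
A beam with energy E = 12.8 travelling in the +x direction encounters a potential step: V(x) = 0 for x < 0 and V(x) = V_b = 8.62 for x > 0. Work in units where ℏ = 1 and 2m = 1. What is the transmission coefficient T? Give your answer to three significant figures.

On each side the TISE gives plane waves with k = √(2m(E − V))/ℏ: k₁ = √(2·½·12.8) = 3.578, k₂ = √(2·½·4.18) = 2.045.
Continuity of ψ and ψ′ at the step yields the reflection amplitude r = (k₁ − k₂)/(k₁ + k₂) = 0.2727; thus R = |r|² = 0.07437, T = 0.9256.

T = 0.926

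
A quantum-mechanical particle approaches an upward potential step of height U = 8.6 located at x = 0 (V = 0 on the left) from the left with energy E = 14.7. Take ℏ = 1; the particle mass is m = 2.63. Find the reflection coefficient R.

R = 0.0468

The wavenumbers are k₁ = √(2mE)/ℏ = 8.793 on the left and k₂ = √(2m(E − U))/ℏ = 5.664 on the right.
Continuity of ψ and ψ′ at the step yields the reflection amplitude r = (k₁ − k₂)/(k₁ + k₂) = 0.2164; thus R = |r|² = 0.04683, T = 0.9532.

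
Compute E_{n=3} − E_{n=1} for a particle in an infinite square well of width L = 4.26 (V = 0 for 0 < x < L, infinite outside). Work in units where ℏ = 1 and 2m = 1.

E_n = n²π²ℏ²/(2mL²), so ΔE = (3² − 1²) π²ℏ²/(2mL²).
ΔE = 8 × π² / (2 × 0.5 × 4.26²) = 4.351.

ΔE = 4.35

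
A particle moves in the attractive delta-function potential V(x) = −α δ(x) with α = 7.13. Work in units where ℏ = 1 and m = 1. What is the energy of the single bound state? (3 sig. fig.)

The bound state is ψ(x) = √κ e^{−κ|x|}. The derivative jump ψ'(0⁺) − ψ'(0⁻) = −(2mα/ℏ²)ψ(0) fixes κ = mα/ℏ² = 7.130.
Then E = −ℏ²κ²/(2m) = −mα²/(2ℏ²) = -25.42.

E = -25.4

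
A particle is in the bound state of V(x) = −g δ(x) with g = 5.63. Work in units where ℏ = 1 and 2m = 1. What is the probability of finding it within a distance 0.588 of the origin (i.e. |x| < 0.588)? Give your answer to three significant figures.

The normalised bound state is ψ = √κ e^{−κ|x|} with κ = mg/ℏ² = 2.815.
P(|x| < d) = ∫_{−d}^{d} κ e^{−2κ|x|} dx = 1 − e^{−2κd} = 1 − e^{−3.310} = 0.9635.

P = 0.963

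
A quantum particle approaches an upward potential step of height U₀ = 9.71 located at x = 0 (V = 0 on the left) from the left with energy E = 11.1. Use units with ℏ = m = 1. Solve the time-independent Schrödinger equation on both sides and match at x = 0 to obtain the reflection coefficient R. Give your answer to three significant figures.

R = 0.228

The wavenumbers are k₁ = √(2mE)/ℏ = 4.712 on the left and k₂ = √(2m(E − U₀))/ℏ = 1.667 on the right.
Matching ψ and ψ′ at x = 0 gives r = (k₁ − k₂)/(k₁ + k₂), so R = r² = 0.2278 and T = 1 − R = 0.7722.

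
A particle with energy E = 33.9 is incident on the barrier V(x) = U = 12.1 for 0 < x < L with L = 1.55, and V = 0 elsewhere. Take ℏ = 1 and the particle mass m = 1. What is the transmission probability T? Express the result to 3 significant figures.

E > U: inside the barrier k₂ = √(2m(E − U))/ℏ = 6.603, k₂L = 10.23.
Matching at both interfaces gives T⁻¹ = 1 + U² sin²(k₂L) / [4E(E − U)] = 1.026, hence T = 0.975.

T = 0.975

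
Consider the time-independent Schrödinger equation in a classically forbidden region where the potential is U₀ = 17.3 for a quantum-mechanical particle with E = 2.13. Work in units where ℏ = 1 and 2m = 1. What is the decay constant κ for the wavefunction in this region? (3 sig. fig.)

Since E < U₀ the TISE in this region is ψ'' = κ²ψ with κ = √(2m(U₀ − E))/ℏ.
κ = √(2 × 0.5 × 15.17) = 3.895.

κ = 3.89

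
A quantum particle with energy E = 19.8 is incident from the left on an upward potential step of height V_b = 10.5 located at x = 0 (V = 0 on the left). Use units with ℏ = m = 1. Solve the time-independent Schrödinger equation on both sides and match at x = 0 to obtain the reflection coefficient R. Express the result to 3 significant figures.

R = 0.0349

On each side the TISE gives plane waves with k = √(2m(E − V))/ℏ: k₁ = √(2·1·19.8) = 6.293, k₂ = √(2·1·9.3) = 4.313.
Matching ψ and ψ′ at x = 0 gives r = (k₁ − k₂)/(k₁ + k₂), so R = r² = 0.03486 and T = 1 − R = 0.9651.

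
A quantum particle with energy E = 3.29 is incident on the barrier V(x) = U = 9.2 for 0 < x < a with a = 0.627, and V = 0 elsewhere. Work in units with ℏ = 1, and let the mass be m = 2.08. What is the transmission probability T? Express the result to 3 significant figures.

Since E < U the interior solution is evanescent with decay constant κ = √(2m(U − E))/ℏ = 4.958.
κa = 3.109, sinh(κa) = 11.18.
The exact tunnelling result is T⁻¹ = 1 + U² sinh²(κa) / [4E(U − E)] = 136.9, so T = 0.00730.

T = 0.00730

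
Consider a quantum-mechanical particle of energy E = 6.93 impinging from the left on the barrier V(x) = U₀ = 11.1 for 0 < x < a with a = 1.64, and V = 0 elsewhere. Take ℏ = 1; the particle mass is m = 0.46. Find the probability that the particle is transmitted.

Since E < U₀ the interior solution is evanescent with decay constant κ = √(2m(U₀ − E))/ℏ = 1.959.
κa = 3.212, sinh(κa) = 12.40.
The exact tunnelling result is T⁻¹ = 1 + U₀² sinh²(κa) / [4E(U₀ − E)] = 164.8, so T = 0.00607.

T = 0.00607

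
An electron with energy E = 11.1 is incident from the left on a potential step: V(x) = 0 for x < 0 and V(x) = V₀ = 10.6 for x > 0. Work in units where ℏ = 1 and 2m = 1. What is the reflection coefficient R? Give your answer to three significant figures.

The wavenumbers are k₁ = √(2mE)/ℏ = 3.332 on the left and k₂ = √(2m(E − V₀))/ℏ = 0.7071 on the right.
Matching ψ and ψ′ at x = 0 gives r = (k₁ − k₂)/(k₁ + k₂), so R = r² = 0.4223 and T = 1 − R = 0.5777.

R = 0.422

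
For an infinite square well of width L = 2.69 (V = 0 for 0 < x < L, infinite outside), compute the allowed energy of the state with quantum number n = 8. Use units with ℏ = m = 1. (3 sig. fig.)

The infinite-well eigenfunctions ψ_n = √(2/L) sin(nπx/L) vanish at both walls, giving E_n = n²π²ℏ²/(2mL²).
E_8 = 8² × π² / (2 × 1 × 2.69²) = 43.65.

E = 43.6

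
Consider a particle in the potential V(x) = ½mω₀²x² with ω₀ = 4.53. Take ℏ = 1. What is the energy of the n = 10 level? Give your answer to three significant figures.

The oscillator eigenvalues are E_n = ℏω₀(n + ½), so E_10 = 4.53 × 10.5 = 47.57.

E = 47.6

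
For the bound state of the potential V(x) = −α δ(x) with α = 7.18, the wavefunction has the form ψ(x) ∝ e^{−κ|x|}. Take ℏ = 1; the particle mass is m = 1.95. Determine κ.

Integrate −(ℏ²/2m)ψ'' − αδ(x)ψ = Eψ from −ε to +ε: the ψ'' term gives ψ'(0⁺) − ψ'(0⁻) and the δ term gives −(2mα/ℏ²)ψ(0).
With ψ ∝ e^{−κ|x|} this yields −2κ = −2mα/ℏ², so κ = mα/ℏ² = 14.00.

κ = 14.0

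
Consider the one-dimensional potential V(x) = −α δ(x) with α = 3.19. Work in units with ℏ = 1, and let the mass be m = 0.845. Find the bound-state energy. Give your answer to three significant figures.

For x ≠ 0 the bound state is ψ ∝ e^{−κ|x|}; integrating the TISE across the delta gives the cusp condition 2κ = 2mα/ℏ², so κ = 2.696.
Then E = −ℏ²κ²/(2m) = −mα²/(2ℏ²) = -4.299.

E = -4.30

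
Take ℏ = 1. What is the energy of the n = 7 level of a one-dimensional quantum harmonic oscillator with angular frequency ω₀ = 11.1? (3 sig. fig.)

E = 83.3

Using E_n = (n + ½)ℏω₀: E_7 = 7.5 × 11.1 = 83.25.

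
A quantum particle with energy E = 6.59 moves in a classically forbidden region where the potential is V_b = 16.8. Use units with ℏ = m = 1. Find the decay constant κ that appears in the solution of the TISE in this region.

Since E < V_b the TISE in this region is ψ'' = κ²ψ with κ = √(2m(V_b − E))/ℏ.
κ = √(2 × 1 × 10.21) = 4.519.

κ = 4.52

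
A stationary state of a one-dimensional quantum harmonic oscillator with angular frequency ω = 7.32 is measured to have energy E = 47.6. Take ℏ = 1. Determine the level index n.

n = 6

E_n = ℏω(n + ½) ⇒ n = E/(ℏω) − ½ = 47.6/7.32 − 0.5 = 6.003 → n = 6.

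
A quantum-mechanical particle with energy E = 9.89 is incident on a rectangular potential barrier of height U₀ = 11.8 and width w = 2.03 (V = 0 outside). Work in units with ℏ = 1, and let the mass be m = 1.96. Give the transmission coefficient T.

E < U₀: inside the barrier ψ ∝ e^{±κx} with κ = √(2m(U₀ − E))/ℏ = 2.736.
κw = 5.555, sinh(κw) = 129.2.
The exact tunnelling result is T⁻¹ = 1 + U₀² sinh²(κw) / [4E(U₀ − E)] = 30770, so T = 0.0000325.

T = 0.0000325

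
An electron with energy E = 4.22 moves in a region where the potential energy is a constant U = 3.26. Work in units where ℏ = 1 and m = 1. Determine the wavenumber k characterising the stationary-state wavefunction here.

k = 1.39

With E > U the solution is oscillatory, ψ ∝ e^{±ikx} with k = √(2m(E − U))/ℏ.
k = √(2 × 1 × 0.96) = 1.386.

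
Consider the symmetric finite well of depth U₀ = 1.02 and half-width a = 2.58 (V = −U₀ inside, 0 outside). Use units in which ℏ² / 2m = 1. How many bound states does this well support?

N = 2

Define the well-strength parameter z₀ = (a/ℏ)√(2mU₀) = 2.58 × √(2·0.5·1.02) = 2.606.
The even/odd transcendental equations gain one root per π/2 in z₀, giving N = 1 + ⌊2z₀/π⌋ = 1 + ⌊1.659⌋ = 2.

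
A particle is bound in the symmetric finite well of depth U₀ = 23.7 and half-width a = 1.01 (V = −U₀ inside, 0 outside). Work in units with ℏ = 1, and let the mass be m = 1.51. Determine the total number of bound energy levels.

N = 6

The dimensionless depth is z₀ = a√(2mU₀)/ℏ = 1.01 × √(71.57) = 8.545.
A new bound state (alternating even/odd) appears each time z₀ passes a multiple of π/2, so N = ⌊2z₀/π⌋ + 1 = ⌊5.440⌋ + 1 = 6.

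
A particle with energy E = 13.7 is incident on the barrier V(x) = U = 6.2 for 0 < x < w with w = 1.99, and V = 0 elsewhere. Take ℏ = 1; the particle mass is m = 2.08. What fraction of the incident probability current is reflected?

R = 0.0844

E > U: inside the barrier k₂ = √(2m(E − U))/ℏ = 5.586, k₂w = 11.12.
T = [1 + U² sin²(k₂w) / (4E(E − U))]⁻¹ = 1/1.092 = 0.916.
R = 1 − T = 0.0844.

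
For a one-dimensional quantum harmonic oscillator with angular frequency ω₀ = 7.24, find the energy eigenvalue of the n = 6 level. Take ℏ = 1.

The oscillator eigenvalues are E_n = ℏω₀(n + ½), so E_6 = 7.24 × 6.5 = 47.06.

E = 47.1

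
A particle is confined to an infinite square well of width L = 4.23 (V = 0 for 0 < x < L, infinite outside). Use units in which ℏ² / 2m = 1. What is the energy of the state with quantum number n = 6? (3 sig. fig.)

E = 19.9

The infinite-well eigenfunctions ψ_n = √(2/L) sin(nπx/L) vanish at both walls, giving E_n = n²π²ℏ²/(2mL²).
E_6 = 6² × π² / (2 × 0.5 × 4.23²) = 19.86.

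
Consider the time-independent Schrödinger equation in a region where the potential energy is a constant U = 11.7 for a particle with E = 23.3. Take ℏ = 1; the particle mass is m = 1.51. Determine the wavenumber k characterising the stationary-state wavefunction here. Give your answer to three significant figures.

With E > U the solution is oscillatory, ψ ∝ e^{±ikx} with k = √(2m(E − U))/ℏ.
k = √(2 × 1.51 × 11.6) = 5.919.

k = 5.92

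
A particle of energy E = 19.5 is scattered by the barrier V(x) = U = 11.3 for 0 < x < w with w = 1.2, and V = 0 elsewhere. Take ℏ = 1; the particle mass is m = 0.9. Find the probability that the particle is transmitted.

T = 0.835

E > U: inside the barrier k₂ = √(2m(E − U))/ℏ = 3.842, k₂w = 4.610.
Matching at both interfaces gives T⁻¹ = 1 + U² sin²(k₂w) / [4E(E − U)] = 1.198, hence T = 0.835.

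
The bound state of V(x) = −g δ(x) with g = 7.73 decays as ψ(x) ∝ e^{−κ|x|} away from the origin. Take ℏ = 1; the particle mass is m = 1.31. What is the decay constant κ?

Integrating the TISE across x = 0 gives the cusp condition ψ'(0⁺) − ψ'(0⁻) = −(2mg/ℏ²)ψ(0).
With ψ ∝ e^{−κ|x|} this yields −2κ = −2mg/ℏ², so κ = mg/ℏ² = 10.13.

κ = 10.1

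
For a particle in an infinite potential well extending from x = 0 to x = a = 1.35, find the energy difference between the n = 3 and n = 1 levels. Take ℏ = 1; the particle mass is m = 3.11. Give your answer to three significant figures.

ΔE = 6.97

E_n = n²π²ℏ²/(2ma²), so ΔE = (3² − 1²) π²ℏ²/(2ma²).
ΔE = 8 × π² / (2 × 3.11 × 1.35²) = 6.965.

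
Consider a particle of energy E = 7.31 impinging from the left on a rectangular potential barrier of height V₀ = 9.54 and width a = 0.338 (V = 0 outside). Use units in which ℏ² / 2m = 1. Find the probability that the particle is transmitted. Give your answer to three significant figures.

T = 0.721

E < V₀: inside the barrier ψ ∝ e^{±κx} with κ = √(2m(V₀ − E))/ℏ = 1.493.
κa = 0.5047, sinh(κa) = 0.5264.
Matching ψ, ψ′ at both faces gives T = [1 + V₀² sinh²(κa) / (4E(V₀ − E))]⁻¹ = 1/1.387 = 0.721.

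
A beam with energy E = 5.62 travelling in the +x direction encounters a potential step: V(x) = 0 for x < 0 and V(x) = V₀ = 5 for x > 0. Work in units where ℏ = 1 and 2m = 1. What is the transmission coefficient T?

T = 0.749

The wavenumbers are k₁ = √(2mE)/ℏ = 2.371 on the left and k₂ = √(2m(E − V₀))/ℏ = 0.7874 on the right.
Continuity of ψ and ψ′ at the step yields the reflection amplitude r = (k₁ − k₂)/(k₁ + k₂) = 0.5013; thus R = |r|² = 0.2513, T = 0.7487.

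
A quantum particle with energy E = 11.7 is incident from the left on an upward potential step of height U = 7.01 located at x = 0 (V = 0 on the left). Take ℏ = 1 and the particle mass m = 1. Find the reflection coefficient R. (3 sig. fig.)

R = 0.0505

The wavenumbers are k₁ = √(2mE)/ℏ = 4.837 on the left and k₂ = √(2m(E − U))/ℏ = 3.063 on the right.
Matching ψ and ψ′ at x = 0 gives r = (k₁ − k₂)/(k₁ + k₂), so R = r² = 0.05046 and T = 1 − R = 0.9495.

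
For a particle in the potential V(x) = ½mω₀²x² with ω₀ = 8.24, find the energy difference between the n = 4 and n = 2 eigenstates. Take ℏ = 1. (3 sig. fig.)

E_n = ℏω₀(n + ½), so ΔE = (4 − 2) ℏω₀ = 2 × 8.24 = 16.48.

ΔE = 16.5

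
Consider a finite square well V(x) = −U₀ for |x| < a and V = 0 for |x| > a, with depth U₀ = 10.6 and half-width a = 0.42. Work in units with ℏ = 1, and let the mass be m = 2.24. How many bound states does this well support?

N = 2

The dimensionless depth is z₀ = a√(2mU₀)/ℏ = 0.42 × √(47.49) = 2.894.
The even/odd transcendental equations gain one root per π/2 in z₀, giving N = 1 + ⌊2z₀/π⌋ = 1 + ⌊1.843⌋ = 2.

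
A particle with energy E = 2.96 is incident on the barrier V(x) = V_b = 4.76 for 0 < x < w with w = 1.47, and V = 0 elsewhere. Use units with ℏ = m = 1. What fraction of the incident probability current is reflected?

Since E < V_b the interior solution is evanescent with decay constant κ = √(2m(V_b − E))/ℏ = 1.897.
κw = 2.789, sinh(κw) = 8.103.
The exact tunnelling result is T⁻¹ = 1 + V_b² sinh²(κw) / [4E(V_b − E)] = 70.80, so T = 0.0141.
R = 1 − T = 0.986.

R = 0.986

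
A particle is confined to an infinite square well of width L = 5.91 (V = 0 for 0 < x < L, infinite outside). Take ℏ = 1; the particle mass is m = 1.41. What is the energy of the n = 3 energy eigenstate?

The infinite-well eigenfunctions ψ_n = √(2/L) sin(nπx/L) vanish at both walls, giving E_n = n²π²ℏ²/(2mL²).
E_3 = 3² × π² / (2 × 1.41 × 5.91²) = 0.9018.

E = 0.902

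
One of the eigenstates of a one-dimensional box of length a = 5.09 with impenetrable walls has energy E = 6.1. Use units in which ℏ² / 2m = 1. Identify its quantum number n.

From E_n = n²π²ℏ²/(2ma²) invert to n = √(2ma²E)/(πℏ).
n = (5.09/π) × √(2 × 0.5 × 6.1) = 4.002 → n = 4.

n = 4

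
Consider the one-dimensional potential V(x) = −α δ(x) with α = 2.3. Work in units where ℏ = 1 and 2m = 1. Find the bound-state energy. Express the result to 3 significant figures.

The bound state is ψ(x) = √κ e^{−κ|x|}. The derivative jump ψ'(0⁺) − ψ'(0⁻) = −(2mα/ℏ²)ψ(0) fixes κ = mα/ℏ² = 1.150.
Then E = −ℏ²κ²/(2m) = −mα²/(2ℏ²) = -1.323.

E = -1.32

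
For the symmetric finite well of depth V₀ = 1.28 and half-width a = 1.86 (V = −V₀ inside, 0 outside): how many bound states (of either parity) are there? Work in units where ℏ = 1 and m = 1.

N = 2

Define the well-strength parameter z₀ = (a/ℏ)√(2mV₀) = 1.86 × √(2·1·1.28) = 2.976.
A new bound state (alternating even/odd) appears each time z₀ passes a multiple of π/2, so N = ⌊2z₀/π⌋ + 1 = ⌊1.895⌋ + 1 = 2.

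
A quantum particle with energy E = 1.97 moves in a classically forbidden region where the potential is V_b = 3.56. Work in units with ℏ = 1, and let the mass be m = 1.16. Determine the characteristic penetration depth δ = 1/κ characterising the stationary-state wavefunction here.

δ = 0.521

Since E < V_b the TISE in this region is ψ'' = κ²ψ with κ = √(2m(V_b − E))/ℏ.
κ = √(2 × 1.16 × 1.59) = 1.921. The penetration depth is δ = 1/κ = 0.521.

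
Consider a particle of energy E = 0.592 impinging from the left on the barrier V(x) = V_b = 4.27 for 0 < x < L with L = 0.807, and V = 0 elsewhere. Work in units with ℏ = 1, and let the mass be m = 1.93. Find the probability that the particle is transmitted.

T = 0.00437

Since E < V_b the interior solution is evanescent with decay constant κ = √(2m(V_b − E))/ℏ = 3.768.
κL = 3.041, sinh(κL) = 10.44.
The exact tunnelling result is T⁻¹ = 1 + V_b² sinh²(κL) / [4E(V_b − E)] = 229.0, so T = 0.00437.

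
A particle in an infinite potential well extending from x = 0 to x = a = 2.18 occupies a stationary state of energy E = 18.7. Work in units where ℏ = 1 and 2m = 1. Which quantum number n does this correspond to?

For an infinite well E_n = n²π²ℏ²/(2ma²), so n = (a/πℏ)√(2mE).
n = (2.18/π) × √(2 × 0.5 × 18.7) = 3.001 → n = 3.

n = 3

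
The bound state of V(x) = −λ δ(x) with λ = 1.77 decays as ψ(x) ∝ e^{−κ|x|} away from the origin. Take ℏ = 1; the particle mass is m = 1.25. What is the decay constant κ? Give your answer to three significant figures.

κ = 2.21

Integrating the TISE across x = 0 gives the cusp condition ψ'(0⁺) − ψ'(0⁻) = −(2mλ/ℏ²)ψ(0).
With ψ ∝ e^{−κ|x|} this yields −2κ = −2mλ/ℏ², so κ = mλ/ℏ² = 2.213.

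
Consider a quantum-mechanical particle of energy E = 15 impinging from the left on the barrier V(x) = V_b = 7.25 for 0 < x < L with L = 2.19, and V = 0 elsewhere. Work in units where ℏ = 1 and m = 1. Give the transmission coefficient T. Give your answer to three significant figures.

Above the barrier the interior wavenumber is k₂ = √(2m(E − V_b))/ℏ = 3.937, giving phase k₂L = 8.622.
T = [1 + V_b² sin²(k₂L) / (4E(E − V_b))]⁻¹ = 1/1.058 = 0.945.

T = 0.945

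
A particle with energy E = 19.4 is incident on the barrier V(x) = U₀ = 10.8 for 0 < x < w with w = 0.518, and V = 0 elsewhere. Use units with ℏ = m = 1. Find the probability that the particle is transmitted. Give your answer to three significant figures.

T = 0.891

E > U₀: inside the barrier k₂ = √(2m(E − U₀))/ℏ = 4.147, k₂w = 2.148.
Matching at both interfaces gives T⁻¹ = 1 + U₀² sin²(k₂w) / [4E(E − U₀)] = 1.123, hence T = 0.891.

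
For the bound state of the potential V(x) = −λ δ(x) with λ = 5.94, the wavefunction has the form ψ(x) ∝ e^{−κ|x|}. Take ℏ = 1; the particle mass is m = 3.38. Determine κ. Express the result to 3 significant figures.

κ = 20.1

Integrating the TISE across x = 0 gives the cusp condition ψ'(0⁺) − ψ'(0⁻) = −(2mλ/ℏ²)ψ(0).
With ψ ∝ e^{−κ|x|} this yields −2κ = −2mλ/ℏ², so κ = mλ/ℏ² = 20.08.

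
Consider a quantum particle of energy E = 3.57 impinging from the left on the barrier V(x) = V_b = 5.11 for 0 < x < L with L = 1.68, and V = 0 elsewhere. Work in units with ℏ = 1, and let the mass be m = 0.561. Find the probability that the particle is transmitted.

Since E < V_b the interior solution is evanescent with decay constant κ = √(2m(V_b − E))/ℏ = 1.314.
κL = 2.208, sinh(κL) = 4.495.
The exact tunnelling result is T⁻¹ = 1 + V_b² sinh²(κL) / [4E(V_b − E)] = 25.00, so T = 0.0400.

T = 0.0400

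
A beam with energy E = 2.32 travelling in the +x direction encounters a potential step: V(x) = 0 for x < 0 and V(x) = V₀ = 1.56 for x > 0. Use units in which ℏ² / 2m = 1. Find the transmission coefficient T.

T = 0.926

On each side the TISE gives plane waves with k = √(2m(E − V))/ℏ: k₁ = √(2·½·2.32) = 1.523, k₂ = √(2·½·0.76) = 0.8718.
Continuity of ψ and ψ′ at the step yields the reflection amplitude r = (k₁ − k₂)/(k₁ + k₂) = 0.2720; thus R = |r|² = 0.07397, T = 0.9260.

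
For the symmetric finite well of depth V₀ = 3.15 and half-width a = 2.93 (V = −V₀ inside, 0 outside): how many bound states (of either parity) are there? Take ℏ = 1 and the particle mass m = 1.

N = 5

Define the well-strength parameter z₀ = (a/ℏ)√(2mV₀) = 2.93 × √(2·1·3.15) = 7.354.
A new bound state (alternating even/odd) appears each time z₀ passes a multiple of π/2, so N = ⌊2z₀/π⌋ + 1 = ⌊4.682⌋ + 1 = 5.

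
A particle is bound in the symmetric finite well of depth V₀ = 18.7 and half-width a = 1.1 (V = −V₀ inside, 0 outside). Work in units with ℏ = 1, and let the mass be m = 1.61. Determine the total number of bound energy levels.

N = 6

Define the well-strength parameter z₀ = (a/ℏ)√(2mV₀) = 1.1 × √(2·1.61·18.7) = 8.536.
A new bound state (alternating even/odd) appears each time z₀ passes a multiple of π/2, so N = ⌊2z₀/π⌋ + 1 = ⌊5.434⌋ + 1 = 6.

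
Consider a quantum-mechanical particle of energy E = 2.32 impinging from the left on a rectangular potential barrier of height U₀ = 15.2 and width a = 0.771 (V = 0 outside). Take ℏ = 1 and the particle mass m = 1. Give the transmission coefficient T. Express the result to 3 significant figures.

E < U₀: inside the barrier ψ ∝ e^{±κx} with κ = √(2m(U₀ − E))/ℏ = 5.075.
κa = 3.913, sinh(κa) = 25.02.
The exact tunnelling result is T⁻¹ = 1 + U₀² sinh²(κa) / [4E(U₀ − E)] = 1211, so T = 0.000826.

T = 0.000826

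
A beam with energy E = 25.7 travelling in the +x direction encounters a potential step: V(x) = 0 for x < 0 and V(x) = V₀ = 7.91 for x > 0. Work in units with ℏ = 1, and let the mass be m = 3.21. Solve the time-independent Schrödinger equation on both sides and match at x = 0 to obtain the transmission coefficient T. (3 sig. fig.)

On each side the TISE gives plane waves with k = √(2m(E − V))/ℏ: k₁ = √(2·3.21·25.7) = 12.84, k₂ = √(2·3.21·17.79) = 10.69.
Continuity of ψ and ψ′ at the step yields the reflection amplitude r = (k₁ − k₂)/(k₁ + k₂) = 0.09171; thus R = |r|² = 0.008410, T = 0.9916.

T = 0.992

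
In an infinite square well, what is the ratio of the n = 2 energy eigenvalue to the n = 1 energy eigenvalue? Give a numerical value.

4

Since E_n ∝ n², the ratio is (2/1)² = 4.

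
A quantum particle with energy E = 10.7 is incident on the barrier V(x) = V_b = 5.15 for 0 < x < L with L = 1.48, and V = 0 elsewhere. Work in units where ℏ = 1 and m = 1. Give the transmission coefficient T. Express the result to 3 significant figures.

Above the barrier the interior wavenumber is k₂ = √(2m(E − V_b))/ℏ = 3.332, giving phase k₂L = 4.931.
T = [1 + V_b² sin²(k₂L) / (4E(E − V_b))]⁻¹ = 1/1.106 = 0.904.

T = 0.904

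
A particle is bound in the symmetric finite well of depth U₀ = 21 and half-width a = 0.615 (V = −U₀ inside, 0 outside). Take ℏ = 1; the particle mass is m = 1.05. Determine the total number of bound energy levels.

N = 3

Define the well-strength parameter z₀ = (a/ℏ)√(2mU₀) = 0.615 × √(2·1.05·21) = 4.084.
The even/odd transcendental equations gain one root per π/2 in z₀, giving N = 1 + ⌊2z₀/π⌋ = 1 + ⌊2.600⌋ = 3.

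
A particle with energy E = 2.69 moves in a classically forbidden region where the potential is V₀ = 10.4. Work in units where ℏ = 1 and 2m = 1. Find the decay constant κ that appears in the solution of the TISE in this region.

Since E < V₀ the TISE in this region is ψ'' = κ²ψ with κ = √(2m(V₀ − E))/ℏ.
κ = √(2 × 0.5 × 7.71) = 2.777.

κ = 2.78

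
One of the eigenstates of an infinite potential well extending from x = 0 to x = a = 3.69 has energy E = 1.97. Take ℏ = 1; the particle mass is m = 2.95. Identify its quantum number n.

For an infinite well E_n = n²π²ℏ²/(2ma²), so n = (a/πℏ)√(2mE).
n = (3.69/π) × √(2 × 2.95 × 1.97) = 4.004 → n = 4.

n = 4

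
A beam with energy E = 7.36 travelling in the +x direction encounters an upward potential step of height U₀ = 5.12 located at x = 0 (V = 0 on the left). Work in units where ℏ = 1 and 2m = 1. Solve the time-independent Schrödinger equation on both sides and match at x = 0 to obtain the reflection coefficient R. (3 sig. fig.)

R = 0.0835

The wavenumbers are k₁ = √(2mE)/ℏ = 2.713 on the left and k₂ = √(2m(E − U₀))/ℏ = 1.497 on the right.
Continuity of ψ and ψ′ at the step yields the reflection amplitude r = (k₁ − k₂)/(k₁ + k₂) = 0.2889; thus R = |r|² = 0.08348, T = 0.9165.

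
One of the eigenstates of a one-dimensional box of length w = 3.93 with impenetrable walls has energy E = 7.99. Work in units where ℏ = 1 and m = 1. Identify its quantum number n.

n = 5

From E_n = n²π²ℏ²/(2mw²) invert to n = √(2mw²E)/(πℏ).
n = (3.93/π) × √(2 × 1 × 7.99) = 5.001 → n = 5.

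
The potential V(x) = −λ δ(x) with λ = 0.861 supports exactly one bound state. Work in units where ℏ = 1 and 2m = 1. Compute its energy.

For x ≠ 0 the bound state is ψ ∝ e^{−κ|x|}; integrating the TISE across the delta gives the cusp condition 2κ = 2mλ/ℏ², so κ = 0.4305.
Then E = −ℏ²κ²/(2m) = −mλ²/(2ℏ²) = -0.1853.

E = -0.185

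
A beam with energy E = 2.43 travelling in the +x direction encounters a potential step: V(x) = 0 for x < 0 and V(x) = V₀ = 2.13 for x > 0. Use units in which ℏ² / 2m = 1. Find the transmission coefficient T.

T = 0.770

On each side the TISE gives plane waves with k = √(2m(E − V))/ℏ: k₁ = √(2·½·2.43) = 1.559, k₂ = √(2·½·0.3) = 0.5477.
Matching ψ and ψ′ at x = 0 gives r = (k₁ − k₂)/(k₁ + k₂), so R = r² = 0.2304 and T = 1 − R = 0.7696.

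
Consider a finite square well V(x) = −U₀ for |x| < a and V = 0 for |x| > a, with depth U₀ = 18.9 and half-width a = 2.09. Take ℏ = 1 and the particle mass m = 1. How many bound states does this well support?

Define the well-strength parameter z₀ = (a/ℏ)√(2mU₀) = 2.09 × √(2·1·18.9) = 12.85.
A new bound state (alternating even/odd) appears each time z₀ passes a multiple of π/2, so N = ⌊2z₀/π⌋ + 1 = ⌊8.180⌋ + 1 = 9.

N = 9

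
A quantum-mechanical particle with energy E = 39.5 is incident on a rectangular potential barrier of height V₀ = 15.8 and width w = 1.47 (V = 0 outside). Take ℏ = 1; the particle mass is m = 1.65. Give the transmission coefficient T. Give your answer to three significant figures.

E > V₀: inside the barrier k₂ = √(2m(E − V₀))/ℏ = 8.844, k₂w = 13.00.
T = [1 + V₀² sin²(k₂w) / (4E(E − V₀))]⁻¹ = 1/1.012 = 0.988.

T = 0.988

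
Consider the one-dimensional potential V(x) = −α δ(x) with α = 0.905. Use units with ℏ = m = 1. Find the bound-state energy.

E = -0.410

For x ≠ 0 the bound state is ψ ∝ e^{−κ|x|}; integrating the TISE across the delta gives the cusp condition 2κ = 2mα/ℏ², so κ = 0.9050.
Then E = −ℏ²κ²/(2m) = −mα²/(2ℏ²) = -0.4095.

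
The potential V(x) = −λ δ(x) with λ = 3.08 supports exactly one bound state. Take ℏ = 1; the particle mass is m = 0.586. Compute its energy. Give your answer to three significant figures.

E = -2.78

The bound state is ψ(x) = √κ e^{−κ|x|}. The derivative jump ψ'(0⁺) − ψ'(0⁻) = −(2mλ/ℏ²)ψ(0) fixes κ = mλ/ℏ² = 1.805.
Then E = −ℏ²κ²/(2m) = −mλ²/(2ℏ²) = -2.780.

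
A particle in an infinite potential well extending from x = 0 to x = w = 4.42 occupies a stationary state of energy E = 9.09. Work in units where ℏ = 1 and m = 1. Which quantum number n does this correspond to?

n = 6

For an infinite well E_n = n²π²ℏ²/(2mw²), so n = (w/πℏ)√(2mE).
n = (4.42/π) × √(2 × 1 × 9.09) = 5.999 → n = 6.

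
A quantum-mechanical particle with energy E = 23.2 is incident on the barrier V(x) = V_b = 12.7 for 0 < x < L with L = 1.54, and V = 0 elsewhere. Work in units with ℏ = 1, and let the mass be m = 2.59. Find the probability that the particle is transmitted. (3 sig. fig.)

T = 0.874

Above the barrier the interior wavenumber is k₂ = √(2m(E − V_b))/ℏ = 7.375, giving phase k₂L = 11.36.
Matching at both interfaces gives T⁻¹ = 1 + V_b² sin²(k₂L) / [4E(E − V_b)] = 1.145, hence T = 0.874.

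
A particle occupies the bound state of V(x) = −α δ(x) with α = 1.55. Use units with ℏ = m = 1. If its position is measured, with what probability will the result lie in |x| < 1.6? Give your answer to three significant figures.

P = 0.993

The normalised bound state is ψ = √κ e^{−κ|x|} with κ = mα/ℏ² = 1.550.
P(|x| < d) = ∫_{−d}^{d} κ e^{−2κ|x|} dx = 1 − e^{−2κd} = 1 − e^{−4.960} = 0.9930.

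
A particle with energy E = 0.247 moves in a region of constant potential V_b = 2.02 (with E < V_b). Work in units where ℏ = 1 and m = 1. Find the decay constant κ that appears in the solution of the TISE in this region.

Since E < V_b the TISE in this region is ψ'' = κ²ψ with κ = √(2m(V_b − E))/ℏ.
κ = √(2 × 1 × 1.773) = 1.883.

κ = 1.88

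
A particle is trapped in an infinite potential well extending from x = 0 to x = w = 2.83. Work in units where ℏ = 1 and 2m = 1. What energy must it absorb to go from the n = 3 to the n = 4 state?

ΔE = 8.63

E_n = n²π²ℏ²/(2mw²), so ΔE = (4² − 3²) π²ℏ²/(2mw²).
ΔE = 7 × π² / (2 × 0.5 × 2.83²) = 8.626.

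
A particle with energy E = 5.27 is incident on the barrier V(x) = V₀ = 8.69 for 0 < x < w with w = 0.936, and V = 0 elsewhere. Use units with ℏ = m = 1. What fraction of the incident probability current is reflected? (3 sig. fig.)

E < V₀: inside the barrier ψ ∝ e^{±κx} with κ = √(2m(V₀ − E))/ℏ = 2.615.
κw = 2.448, sinh(κw) = 5.739.
The exact tunnelling result is T⁻¹ = 1 + V₀² sinh²(κw) / [4E(V₀ − E)] = 35.50, so T = 0.0282.
R = 1 − T = 0.972.

R = 0.972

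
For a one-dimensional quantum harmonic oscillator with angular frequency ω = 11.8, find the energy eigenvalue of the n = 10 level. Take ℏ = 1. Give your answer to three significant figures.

The oscillator eigenvalues are E_n = ℏω(n + ½), so E_10 = 11.8 × 10.5 = 123.9.

E = 124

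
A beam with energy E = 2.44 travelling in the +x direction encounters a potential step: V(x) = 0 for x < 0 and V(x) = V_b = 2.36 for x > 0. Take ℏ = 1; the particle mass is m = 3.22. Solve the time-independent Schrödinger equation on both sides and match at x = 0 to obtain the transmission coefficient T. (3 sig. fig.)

T = 0.519

The wavenumbers are k₁ = √(2mE)/ℏ = 3.964 on the left and k₂ = √(2m(E − V_b))/ℏ = 0.7178 on the right.
Continuity of ψ and ψ′ at the step yields the reflection amplitude r = (k₁ − k₂)/(k₁ + k₂) = 0.6934; thus R = |r|² = 0.4808, T = 0.5192.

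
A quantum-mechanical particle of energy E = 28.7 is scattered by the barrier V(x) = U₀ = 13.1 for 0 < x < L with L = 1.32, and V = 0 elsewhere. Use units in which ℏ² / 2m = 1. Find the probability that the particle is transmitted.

E > U₀: inside the barrier k₂ = √(2m(E − U₀))/ℏ = 3.950, k₂L = 5.214.
T = [1 + U₀² sin²(k₂L) / (4E(E − U₀))]⁻¹ = 1/1.074 = 0.931.

T = 0.931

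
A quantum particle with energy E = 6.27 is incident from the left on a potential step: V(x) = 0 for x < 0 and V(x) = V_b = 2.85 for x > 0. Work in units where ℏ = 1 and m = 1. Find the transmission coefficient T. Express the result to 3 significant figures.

The wavenumbers are k₁ = √(2mE)/ℏ = 3.541 on the left and k₂ = √(2m(E − V_b))/ℏ = 2.615 on the right.
Matching ψ and ψ′ at x = 0 gives r = (k₁ − k₂)/(k₁ + k₂), so R = r² = 0.02262 and T = 1 − R = 0.9774.

T = 0.977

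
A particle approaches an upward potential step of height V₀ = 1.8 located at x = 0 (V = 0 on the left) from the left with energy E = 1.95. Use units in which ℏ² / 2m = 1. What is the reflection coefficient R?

R = 0.320

On each side the TISE gives plane waves with k = √(2m(E − V))/ℏ: k₁ = √(2·½·1.95) = 1.396, k₂ = √(2·½·0.15) = 0.3873.
Continuity of ψ and ψ′ at the step yields the reflection amplitude r = (k₁ − k₂)/(k₁ + k₂) = 0.5657; thus R = |r|² = 0.3201, T = 0.6799.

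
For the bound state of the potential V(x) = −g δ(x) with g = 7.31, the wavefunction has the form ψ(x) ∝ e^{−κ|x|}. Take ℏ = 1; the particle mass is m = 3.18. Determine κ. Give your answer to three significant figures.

κ = 23.2

Integrating the TISE across x = 0 gives the cusp condition ψ'(0⁺) − ψ'(0⁻) = −(2mg/ℏ²)ψ(0).
With ψ ∝ e^{−κ|x|} this yields −2κ = −2mg/ℏ², so κ = mg/ℏ² = 23.25.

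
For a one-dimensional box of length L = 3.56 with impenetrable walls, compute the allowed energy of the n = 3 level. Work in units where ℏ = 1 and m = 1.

E = 3.50

Requiring ψ(0) = ψ(L) = 0 quantises k = nπ/L, hence E_n = ℏ²k²/2m = n²π²ℏ²/(2mL²).
E_3 = 3² × π² / (2 × 1 × 3.56²) = 3.504.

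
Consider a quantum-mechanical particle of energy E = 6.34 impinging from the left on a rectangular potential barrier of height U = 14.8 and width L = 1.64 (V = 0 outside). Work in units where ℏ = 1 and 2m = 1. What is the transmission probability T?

Since E < U the interior solution is evanescent with decay constant κ = √(2m(U − E))/ℏ = 2.909.
κL = 4.770, sinh(κL) = 58.96.
The exact tunnelling result is T⁻¹ = 1 + U² sinh²(κL) / [4E(U − E)] = 3550, so T = 0.000282.

T = 0.000282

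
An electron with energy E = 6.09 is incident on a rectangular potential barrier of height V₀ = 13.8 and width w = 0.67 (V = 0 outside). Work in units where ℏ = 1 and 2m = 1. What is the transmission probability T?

T = 0.0912

Since E < V₀ the interior solution is evanescent with decay constant κ = √(2m(V₀ − E))/ℏ = 2.777.
κw = 1.860, sinh(κw) = 3.135.
The exact tunnelling result is T⁻¹ = 1 + V₀² sinh²(κw) / [4E(V₀ − E)] = 10.97, so T = 0.0912.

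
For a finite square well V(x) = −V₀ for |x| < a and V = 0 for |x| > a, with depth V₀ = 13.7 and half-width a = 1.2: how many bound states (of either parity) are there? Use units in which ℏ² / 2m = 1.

N = 3

The dimensionless depth is z₀ = a√(2mV₀)/ℏ = 1.2 × √(13.70) = 4.442.
The even/odd transcendental equations gain one root per π/2 in z₀, giving N = 1 + ⌊2z₀/π⌋ = 1 + ⌊2.828⌋ = 3.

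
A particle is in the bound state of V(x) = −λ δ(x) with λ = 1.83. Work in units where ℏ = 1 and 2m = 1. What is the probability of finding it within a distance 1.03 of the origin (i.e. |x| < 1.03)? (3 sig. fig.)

P = 0.848

The normalised bound state is ψ = √κ e^{−κ|x|} with κ = mλ/ℏ² = 0.9150.
P(|x| < d) = ∫_{−d}^{d} κ e^{−2κ|x|} dx = 1 − e^{−2κd} = 1 − e^{−1.885} = 0.8482.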